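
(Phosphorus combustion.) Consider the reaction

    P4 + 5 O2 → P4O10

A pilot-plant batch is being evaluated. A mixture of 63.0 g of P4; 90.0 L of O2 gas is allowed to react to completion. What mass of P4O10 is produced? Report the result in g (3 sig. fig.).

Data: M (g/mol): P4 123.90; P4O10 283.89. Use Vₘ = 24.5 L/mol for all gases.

144 g

n(P4) = 63.00 / 123.90 = 0.5085 mol
n(O2) = 90.00 / 24.5 = 3.673 mol
n/ν for P4 = 0.5085/1 = 0.5085
n/ν for O2 = 3.673/5 = 0.7346
Smallest n/ν is P4 → limiting reagent.
n(P4O10) = (1/1) × 0.5085 = 0.5085 mol
mass = 0.5085 × 283.89 = 144.4 g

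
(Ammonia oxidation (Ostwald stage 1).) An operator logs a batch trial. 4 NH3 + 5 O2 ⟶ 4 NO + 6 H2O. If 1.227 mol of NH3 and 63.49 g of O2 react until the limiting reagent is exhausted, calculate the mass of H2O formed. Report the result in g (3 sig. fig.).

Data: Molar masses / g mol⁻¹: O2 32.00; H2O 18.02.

33.2 g

n(NH3) = 1.227 mol
n(O2) = 63.49 / 32.00 = 1.984 mol
n/ν → NH3: 0.3068, O2: 0.3968; NH3 is limiting.
n(H2O) = (6/4) × 1.227 = 1.841 mol
mass = 1.841 × 18.02 = 33.17 g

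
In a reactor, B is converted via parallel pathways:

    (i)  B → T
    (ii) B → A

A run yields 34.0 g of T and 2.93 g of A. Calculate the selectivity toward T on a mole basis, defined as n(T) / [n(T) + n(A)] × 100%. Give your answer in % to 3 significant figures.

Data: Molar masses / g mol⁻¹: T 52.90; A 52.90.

92.1 %

n(T) = 34.0 / 52.90 = 0.6427 mol
n(A) = 2.93 / 52.90 = 0.05539 mol
selectivity = 0.6427/(0.6427+0.05539) × 100 = 92.07 %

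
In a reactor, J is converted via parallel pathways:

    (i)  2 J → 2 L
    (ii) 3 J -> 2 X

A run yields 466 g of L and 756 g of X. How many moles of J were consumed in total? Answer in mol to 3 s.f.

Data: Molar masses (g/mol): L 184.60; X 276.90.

n(L) = 466 / 184.60 = 2.524 mol
n(X) = 756 / 276.90 = 2.730 mol
n(J) via (i) = (2/2)×2.524 = 2.524 mol
n(J) via (ii) = (3/2)×2.730 = 4.095 mol
total n(J) = 2.524 + 4.095 = 6.619 mol

6.62 mol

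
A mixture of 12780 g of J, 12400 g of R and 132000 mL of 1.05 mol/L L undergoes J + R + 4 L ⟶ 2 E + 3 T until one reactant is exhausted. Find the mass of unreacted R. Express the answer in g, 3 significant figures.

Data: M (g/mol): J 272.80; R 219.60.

n(J) = 12780 / 272.80 = 46.85 mol
n(R) = 12400 / 219.60 = 56.47 mol
n(L) = 1.05 × 132000/1000 = 138.6 mol
n/ν for J = 46.85/1 = 46.85
n/ν for R = 56.47/1 = 56.47
n/ν for L = 138.6/4 = 34.65
Smallest n/ν is L → limiting reagent.
R consumed = (1/4) × 138.6 = 34.65 mol
R remaining = 56.47 − 34.65 = 21.82 mol
mass = 21.82 × 219.60 = 4792 g

4790 g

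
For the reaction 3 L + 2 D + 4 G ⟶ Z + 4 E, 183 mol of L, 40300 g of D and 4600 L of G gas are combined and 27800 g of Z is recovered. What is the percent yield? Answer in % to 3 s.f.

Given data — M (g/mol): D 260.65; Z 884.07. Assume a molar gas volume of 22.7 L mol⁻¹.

62.1 %

n(L) = 183.0 mol
n(D) = 40300 / 260.65 = 154.6 mol
n(G) = 4600 / 22.7 = 202.6 mol
n/ν for L = 183.0/3 = 61.00
n/ν for D = 154.6/2 = 77.30
n/ν for G = 202.6/4 = 50.65
Smallest n/ν is G → limiting reagent.
theoretical n(Z) = (1/4) × 202.6 = 50.65 mol → 44780 g
% yield = 27800 / 44780 × 100 = 62.08 %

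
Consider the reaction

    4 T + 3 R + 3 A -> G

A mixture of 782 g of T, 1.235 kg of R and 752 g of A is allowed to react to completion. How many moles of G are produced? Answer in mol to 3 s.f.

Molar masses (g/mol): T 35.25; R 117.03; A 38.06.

n(T) = 782.0 / 35.25 = 22.18 mol
n(R) = 1.235×1000 / 117.03 = 10.55 mol
n(A) = 752.0 / 38.06 = 19.76 mol
n/ν for T = 22.18/4 = 5.545
n/ν for R = 10.55/3 = 3.517
n/ν for A = 19.76/3 = 6.587
Smallest n/ν is R → limiting reagent.
n(G) = (1/3) × 10.55 = 3.517 mol

3.52 mol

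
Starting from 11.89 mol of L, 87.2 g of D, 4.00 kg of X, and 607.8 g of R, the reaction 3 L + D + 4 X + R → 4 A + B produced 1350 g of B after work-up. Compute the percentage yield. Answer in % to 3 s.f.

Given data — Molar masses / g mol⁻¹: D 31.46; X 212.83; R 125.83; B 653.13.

74.6 %

n(L) = 11.89 mol
n(D) = 87.20 / 31.46 = 2.772 mol
n(X) = 4.000×1000 / 212.83 = 18.79 mol
n(R) = 607.8 / 125.83 = 4.830 mol
n/ν for L = 11.89/3 = 3.963
n/ν for D = 2.772/1 = 2.772
n/ν for X = 18.79/4 = 4.698
n/ν for R = 4.830/1 = 4.830
Smallest n/ν is D → limiting reagent.
theoretical n(B) = (1/1) × 2.772 = 2.772 mol → 1810 g
% yield = 1350 / 1810 × 100 = 74.59 %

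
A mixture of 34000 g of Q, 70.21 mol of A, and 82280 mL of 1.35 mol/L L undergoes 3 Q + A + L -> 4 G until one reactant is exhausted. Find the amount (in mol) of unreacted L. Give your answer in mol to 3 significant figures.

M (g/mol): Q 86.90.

40.9 mol

n(Q) = 34000 / 86.90 = 391.3 mol
n(A) = 70.21 mol
n(L) = 1.35 × 82280/1000 = 111.1 mol
n/ν → Q: 130.4, A: 70.21, L: 111.1; A is limiting.
L consumed = (1/1) × 70.21 = 70.21 mol
L remaining = 111.1 − 70.21 = 40.89 mol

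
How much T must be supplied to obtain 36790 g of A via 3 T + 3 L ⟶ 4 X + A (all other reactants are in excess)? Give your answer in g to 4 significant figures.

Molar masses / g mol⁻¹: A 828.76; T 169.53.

22580 g

n(A) = 36790 / 828.76 = 44.39 mol
n(T) = (3/1) × 44.39 = 133.2 mol
mass = 133.2 × 169.53 = 22580 g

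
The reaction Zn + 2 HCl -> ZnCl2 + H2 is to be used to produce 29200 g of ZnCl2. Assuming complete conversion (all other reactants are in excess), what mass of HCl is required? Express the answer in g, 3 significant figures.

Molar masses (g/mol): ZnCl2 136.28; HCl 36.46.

n(ZnCl2) = 29200 / 136.28 = 214.3 mol
n(HCl) = (2/1) × 214.3 = 428.6 mol
mass = 428.6 × 36.46 = 15630 g

15600 g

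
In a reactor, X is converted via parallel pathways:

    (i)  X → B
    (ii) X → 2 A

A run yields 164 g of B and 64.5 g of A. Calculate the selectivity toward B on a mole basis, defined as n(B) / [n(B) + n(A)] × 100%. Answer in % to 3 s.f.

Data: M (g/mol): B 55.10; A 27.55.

n(B) = 164 / 55.10 = 2.976 mol
n(A) = 64.5 / 27.55 = 2.341 mol
selectivity = 2.976/(2.976+2.341) × 100 = 55.97 %

56.0 %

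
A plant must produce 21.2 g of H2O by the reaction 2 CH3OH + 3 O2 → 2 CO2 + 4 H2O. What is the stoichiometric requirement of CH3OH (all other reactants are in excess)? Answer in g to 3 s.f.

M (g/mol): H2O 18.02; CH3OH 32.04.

n(H2O) = 21.2 / 18.02 = 1.176 mol
n(CH3OH) = (2/4) × 1.176 = 0.5880 mol
mass = 0.5880 × 32.04 = 18.84 g

18.8 g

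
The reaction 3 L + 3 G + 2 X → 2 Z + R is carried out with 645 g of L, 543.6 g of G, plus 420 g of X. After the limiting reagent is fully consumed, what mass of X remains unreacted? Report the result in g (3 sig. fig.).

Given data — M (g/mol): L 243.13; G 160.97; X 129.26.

191 g

n(L) = 645.0 / 243.13 = 2.653 mol
n(G) = 543.6 / 160.97 = 3.377 mol
n(X) = 420.0 / 129.26 = 3.249 mol
n/ν → L: 0.8843, G: 1.126, X: 1.625; L is limiting.
X consumed = (2/3) × 2.653 = 1.769 mol
X remaining = 3.249 − 1.769 = 1.480 mol
mass = 1.480 × 129.26 = 191.3 g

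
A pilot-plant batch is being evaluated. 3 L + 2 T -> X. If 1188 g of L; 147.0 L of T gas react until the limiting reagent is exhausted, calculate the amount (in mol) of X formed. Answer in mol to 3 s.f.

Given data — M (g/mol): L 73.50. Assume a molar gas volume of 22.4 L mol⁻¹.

3.28 mol

n(L) = 1188 / 73.50 = 16.16 mol
n(T) = 147.0 / 22.4 = 6.563 mol
n/ν for L = 16.16/3 = 5.387
n/ν for T = 6.563/2 = 3.282
Smallest n/ν is T → limiting reagent.
n(X) = (1/2) × 6.563 = 3.282 mol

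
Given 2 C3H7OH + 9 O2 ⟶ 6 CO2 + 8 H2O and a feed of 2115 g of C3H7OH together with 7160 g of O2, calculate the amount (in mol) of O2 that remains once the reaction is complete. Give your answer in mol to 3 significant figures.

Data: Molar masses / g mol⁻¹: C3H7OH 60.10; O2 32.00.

65.4 mol

n(C3H7OH) = 2115 / 60.10 = 35.19 mol
n(O2) = 7160 / 32.00 = 223.8 mol
n/ν for C3H7OH = 35.19/2 = 17.60
n/ν for O2 = 223.8/9 = 24.87
Smallest n/ν is C3H7OH → limiting reagent.
O2 consumed = (9/2) × 35.19 = 158.4 mol
O2 remaining = 223.8 − 158.4 = 65.40 mol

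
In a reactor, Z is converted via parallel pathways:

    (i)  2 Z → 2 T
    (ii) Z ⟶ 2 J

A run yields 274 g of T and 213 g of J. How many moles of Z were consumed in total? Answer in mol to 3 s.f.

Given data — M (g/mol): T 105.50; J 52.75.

n(T) = 274 / 105.50 = 2.597 mol
n(J) = 213 / 52.75 = 4.038 mol
n(Z) via (i) = (2/2)×2.597 = 2.597 mol
n(Z) via (ii) = (1/2)×4.038 = 2.019 mol
total n(Z) = 2.597 + 2.019 = 4.616 mol

4.62 mol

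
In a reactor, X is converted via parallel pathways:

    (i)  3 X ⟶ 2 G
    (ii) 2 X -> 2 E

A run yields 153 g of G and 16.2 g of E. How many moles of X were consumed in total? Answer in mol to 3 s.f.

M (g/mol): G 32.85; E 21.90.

n(G) = 153 / 32.85 = 4.658 mol
n(E) = 16.2 / 21.90 = 0.7397 mol
n(X) via (i) = (3/2)×4.658 = 6.987 mol
n(X) via (ii) = (2/2)×0.7397 = 0.7397 mol
total n(X) = 6.987 + 0.7397 = 7.727 mol

7.73 mol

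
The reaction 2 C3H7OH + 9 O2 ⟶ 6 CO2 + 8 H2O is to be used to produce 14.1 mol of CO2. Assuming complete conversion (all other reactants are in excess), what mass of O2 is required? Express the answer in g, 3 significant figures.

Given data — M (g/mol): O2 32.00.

677 g

n(CO2) = 14.10 mol
n(O2) = (9/6) × 14.10 = 21.15 mol
mass = 21.15 × 32.00 = 676.8 g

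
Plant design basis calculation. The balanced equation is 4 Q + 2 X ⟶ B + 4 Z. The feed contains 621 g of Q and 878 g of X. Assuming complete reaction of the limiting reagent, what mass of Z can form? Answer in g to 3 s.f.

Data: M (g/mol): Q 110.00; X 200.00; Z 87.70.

495 g

n(Q) = 621.0 / 110.00 = 5.645 mol
n(X) = 878.0 / 200.00 = 4.390 mol
n/ν for Q = 5.645/4 = 1.411
n/ν for X = 4.390/2 = 2.195
Smallest n/ν is Q → limiting reagent.
n(Z) = (4/4) × 5.645 = 5.645 mol
mass = 5.645 × 87.70 = 495.1 g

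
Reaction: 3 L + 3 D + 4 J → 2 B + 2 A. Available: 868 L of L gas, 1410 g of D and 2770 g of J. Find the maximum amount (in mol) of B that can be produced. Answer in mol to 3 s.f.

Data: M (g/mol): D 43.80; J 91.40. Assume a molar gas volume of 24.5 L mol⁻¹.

n(L) = 868.0 / 24.5 = 35.43 mol
n(D) = 1410 / 43.80 = 32.19 mol
n(J) = 2770 / 91.40 = 30.31 mol
n/ν → L: 11.81, D: 10.73, J: 7.578; J is limiting.
n(B) = (2/4) × 30.31 = 15.16 mol

15.2 mol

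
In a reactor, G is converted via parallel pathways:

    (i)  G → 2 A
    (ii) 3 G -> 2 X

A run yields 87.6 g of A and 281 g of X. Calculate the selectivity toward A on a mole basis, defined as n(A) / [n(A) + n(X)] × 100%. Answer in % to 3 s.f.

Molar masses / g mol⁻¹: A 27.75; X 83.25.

48.3 %

n(A) = 87.6 / 27.75 = 3.157 mol
n(X) = 281 / 83.25 = 3.375 mol
selectivity = 3.157/(3.157+3.375) × 100 = 48.33 %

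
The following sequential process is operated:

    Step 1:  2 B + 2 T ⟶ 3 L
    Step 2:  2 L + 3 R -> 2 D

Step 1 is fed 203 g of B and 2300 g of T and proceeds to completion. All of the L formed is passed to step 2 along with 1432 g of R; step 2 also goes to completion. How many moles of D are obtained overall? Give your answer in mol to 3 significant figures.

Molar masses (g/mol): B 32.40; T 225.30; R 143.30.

Step 1:
n(B) = 203.0 / 32.40 = 6.265 mol
n(T) = 2300 / 225.30 = 10.21 mol
n/ν for B = 6.265/2 = 3.133
n/ν for T = 10.21/2 = 5.105
Smallest n/ν is B → limiting reagent.
n(L) produced = (3/2) × 6.265 = 9.398 mol
Step 2:
n(L) available = 9.398 mol
n(R) = 1432 / 143.30 = 9.993 mol
n/ν for L = 9.398/2 = 4.699
n/ν for R = 9.993/3 = 3.331
Smallest n/ν is R → limiting reagent.
n(D) = (2/3) × 9.993 = 6.662 mol

6.66 mol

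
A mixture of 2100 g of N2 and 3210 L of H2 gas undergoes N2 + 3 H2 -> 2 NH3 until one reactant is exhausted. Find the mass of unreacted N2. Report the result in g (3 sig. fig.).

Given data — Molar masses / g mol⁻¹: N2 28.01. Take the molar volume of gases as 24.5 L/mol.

n(N2) = 2100 / 28.01 = 74.97 mol
n(H2) = 3210 / 24.5 = 131.0 mol
n/ν for N2 = 74.97/1 = 74.97
n/ν for H2 = 131.0/3 = 43.67
Smallest n/ν is H2 → limiting reagent.
N2 consumed = (1/3) × 131.0 = 43.67 mol
N2 remaining = 74.97 − 43.67 = 31.30 mol
mass = 31.30 × 28.01 = 876.7 g

877 g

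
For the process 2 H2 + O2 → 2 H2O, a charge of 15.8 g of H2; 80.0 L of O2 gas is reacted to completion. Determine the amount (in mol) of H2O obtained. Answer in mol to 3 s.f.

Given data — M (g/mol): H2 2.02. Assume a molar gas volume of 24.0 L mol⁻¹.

n(H2) = 15.80 / 2.02 = 7.822 mol
n(O2) = 80.00 / 24.0 = 3.333 mol
n/ν → H2: 3.911, O2: 3.333; O2 is limiting.
n(H2O) = (2/1) × 3.333 = 6.666 mol

6.67 mol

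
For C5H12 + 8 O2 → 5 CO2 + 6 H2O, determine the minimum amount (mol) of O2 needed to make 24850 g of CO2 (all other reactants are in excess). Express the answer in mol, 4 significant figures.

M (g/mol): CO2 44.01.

903.4 mol

n(CO2) = 24850 / 44.01 = 564.6 mol
n(O2) = (8/5) × 564.6 = 903.4 mol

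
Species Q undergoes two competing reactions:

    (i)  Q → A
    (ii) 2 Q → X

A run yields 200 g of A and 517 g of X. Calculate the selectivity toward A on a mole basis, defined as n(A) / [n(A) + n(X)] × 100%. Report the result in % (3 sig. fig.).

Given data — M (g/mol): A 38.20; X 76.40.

43.6 %

n(A) = 200 / 38.20 = 5.236 mol
n(X) = 517 / 76.40 = 6.767 mol
selectivity = 5.236/(5.236+6.767) × 100 = 43.62 %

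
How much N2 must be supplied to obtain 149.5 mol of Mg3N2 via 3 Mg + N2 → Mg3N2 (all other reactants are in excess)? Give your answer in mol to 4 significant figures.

149.5 mol

n(Mg3N2) = 149.5 mol
n(N2) = (1/1) × 149.5 = 149.5 mol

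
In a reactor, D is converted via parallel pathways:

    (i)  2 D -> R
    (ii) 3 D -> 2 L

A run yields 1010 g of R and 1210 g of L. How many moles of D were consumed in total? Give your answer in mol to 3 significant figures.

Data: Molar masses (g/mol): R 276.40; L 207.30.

n(R) = 1010 / 276.40 = 3.654 mol
n(L) = 1210 / 207.30 = 5.837 mol
n(D) via (i) = (2/1)×3.654 = 7.308 mol
n(D) via (ii) = (3/2)×5.837 = 8.756 mol
total n(D) = 7.308 + 8.756 = 16.06 mol

16.1 mol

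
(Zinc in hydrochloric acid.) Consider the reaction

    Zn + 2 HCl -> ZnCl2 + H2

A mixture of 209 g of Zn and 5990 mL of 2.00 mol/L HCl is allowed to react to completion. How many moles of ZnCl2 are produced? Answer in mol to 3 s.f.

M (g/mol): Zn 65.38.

3.20 mol

n(Zn) = 209.0 / 65.38 = 3.197 mol
n(HCl) = 2.00 × 5990/1000 = 11.98 mol
n/ν for Zn = 3.197/1 = 3.197
n/ν for HCl = 11.98/2 = 5.990
Smallest n/ν is Zn → limiting reagent.
n(ZnCl2) = (1/1) × 3.197 = 3.197 mol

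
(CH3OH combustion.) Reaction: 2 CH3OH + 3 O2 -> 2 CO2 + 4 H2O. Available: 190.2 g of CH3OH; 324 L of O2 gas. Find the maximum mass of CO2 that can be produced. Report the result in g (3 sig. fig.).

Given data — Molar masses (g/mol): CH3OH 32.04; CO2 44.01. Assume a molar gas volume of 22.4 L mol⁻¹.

n(CH3OH) = 190.2 / 32.04 = 5.936 mol
n(O2) = 324.0 / 22.4 = 14.46 mol
n/ν → CH3OH: 2.968, O2: 4.820; CH3OH is limiting.
n(CO2) = (2/2) × 5.936 = 5.936 mol
mass = 5.936 × 44.01 = 261.2 g

261 g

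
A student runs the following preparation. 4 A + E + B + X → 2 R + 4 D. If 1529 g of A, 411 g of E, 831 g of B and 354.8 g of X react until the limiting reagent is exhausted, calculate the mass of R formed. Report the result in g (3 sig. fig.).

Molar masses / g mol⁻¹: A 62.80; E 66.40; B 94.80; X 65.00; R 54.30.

593 g

n(A) = 1529 / 62.80 = 24.35 mol
n(E) = 411.0 / 66.40 = 6.190 mol
n(B) = 831.0 / 94.80 = 8.766 mol
n(X) = 354.8 / 65.00 = 5.458 mol
n/ν for A = 24.35/4 = 6.088
n/ν for E = 6.190/1 = 6.190
n/ν for B = 8.766/1 = 8.766
n/ν for X = 5.458/1 = 5.458
Smallest n/ν is X → limiting reagent.
n(R) = (2/1) × 5.458 = 10.92 mol
mass = 10.92 × 54.30 = 593.0 g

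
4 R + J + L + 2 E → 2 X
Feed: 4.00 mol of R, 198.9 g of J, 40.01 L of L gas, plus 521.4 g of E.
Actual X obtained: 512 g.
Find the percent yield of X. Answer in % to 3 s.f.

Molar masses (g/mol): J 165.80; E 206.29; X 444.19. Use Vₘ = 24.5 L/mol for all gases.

n(R) = 4.000 mol
n(J) = 198.9 / 165.80 = 1.200 mol
n(L) = 40.01 / 24.5 = 1.633 mol
n(E) = 521.4 / 206.29 = 2.528 mol
n/ν for R = 4.000/4 = 1.000
n/ν for J = 1.200/1 = 1.200
n/ν for L = 1.633/1 = 1.633
n/ν for E = 2.528/2 = 1.264
Smallest n/ν is R → limiting reagent.
theoretical n(X) = (2/4) × 4.000 = 2.000 mol → 888.4 g
% yield = 512 / 888.4 × 100 = 57.63 %

57.6 %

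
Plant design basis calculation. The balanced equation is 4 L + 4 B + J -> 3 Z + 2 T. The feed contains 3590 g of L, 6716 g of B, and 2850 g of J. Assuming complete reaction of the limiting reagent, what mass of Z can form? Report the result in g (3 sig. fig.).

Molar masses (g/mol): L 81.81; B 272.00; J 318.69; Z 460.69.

8530 g

n(L) = 3590 / 81.81 = 43.88 mol
n(B) = 6716 / 272.00 = 24.69 mol
n(J) = 2850 / 318.69 = 8.943 mol
n/ν for L = 43.88/4 = 10.97
n/ν for B = 24.69/4 = 6.173
n/ν for J = 8.943/1 = 8.943
Smallest n/ν is B → limiting reagent.
n(Z) = (3/4) × 24.69 = 18.52 mol
mass = 18.52 × 460.69 = 8532 g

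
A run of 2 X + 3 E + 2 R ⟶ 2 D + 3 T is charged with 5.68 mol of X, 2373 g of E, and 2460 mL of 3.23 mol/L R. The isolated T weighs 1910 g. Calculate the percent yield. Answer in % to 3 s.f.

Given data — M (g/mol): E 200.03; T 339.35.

n(X) = 5.680 mol
n(E) = 2373 / 200.03 = 11.86 mol
n(R) = 3.23 × 2460/1000 = 7.946 mol
n/ν for X = 5.680/2 = 2.840
n/ν for E = 11.86/3 = 3.953
n/ν for R = 7.946/2 = 3.973
Smallest n/ν is X → limiting reagent.
theoretical n(T) = (3/2) × 5.680 = 8.520 mol → 2891 g
% yield = 1910 / 2891 × 100 = 66.07 %

66.1 %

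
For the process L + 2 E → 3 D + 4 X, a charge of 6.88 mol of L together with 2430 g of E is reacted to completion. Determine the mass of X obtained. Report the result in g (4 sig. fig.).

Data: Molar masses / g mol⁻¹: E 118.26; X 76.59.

2108 g

n(L) = 6.880 mol
n(E) = 2430 / 118.26 = 20.55 mol
n/ν for L = 6.880/1 = 6.880
n/ν for E = 20.55/2 = 10.28
Smallest n/ν is L → limiting reagent.
n(X) = (4/1) × 6.880 = 27.52 mol
mass = 27.52 × 76.59 = 2108 g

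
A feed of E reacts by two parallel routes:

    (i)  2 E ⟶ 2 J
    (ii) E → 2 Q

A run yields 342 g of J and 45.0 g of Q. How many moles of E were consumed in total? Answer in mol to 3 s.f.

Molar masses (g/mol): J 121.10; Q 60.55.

n(J) = 342 / 121.10 = 2.824 mol
n(Q) = 45.0 / 60.55 = 0.7432 mol
n(E) via (i) = (2/2)×2.824 = 2.824 mol
n(E) via (ii) = (1/2)×0.7432 = 0.3716 mol
total n(E) = 2.824 + 0.3716 = 3.196 mol

3.20 mol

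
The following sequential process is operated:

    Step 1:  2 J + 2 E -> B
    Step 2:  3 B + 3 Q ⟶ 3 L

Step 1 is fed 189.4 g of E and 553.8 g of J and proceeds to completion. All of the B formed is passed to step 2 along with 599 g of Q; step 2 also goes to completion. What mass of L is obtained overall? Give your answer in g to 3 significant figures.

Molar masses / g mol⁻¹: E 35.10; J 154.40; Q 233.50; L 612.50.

Step 1:
n(E) = 189.4 / 35.10 = 5.396 mol
n(J) = 553.8 / 154.40 = 3.587 mol
n/ν → E: 2.698, J: 1.794; J is limiting.
n(B) produced = (1/2) × 3.587 = 1.794 mol
Step 2:
n(B) available = 1.794 mol
n(Q) = 599.0 / 233.50 = 2.565 mol
n/ν → B: 0.5980, Q: 0.8550; B is limiting.
n(L) = (3/3) × 1.794 = 1.794 mol
mass = 1.794 × 612.50 = 1099 g

1100 g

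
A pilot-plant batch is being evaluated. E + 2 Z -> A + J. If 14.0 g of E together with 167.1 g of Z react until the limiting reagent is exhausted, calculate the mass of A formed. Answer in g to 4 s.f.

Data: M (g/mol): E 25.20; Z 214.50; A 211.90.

n(E) = 14.00 / 25.20 = 0.5556 mol
n(Z) = 167.1 / 214.50 = 0.7790 mol
n/ν for E = 0.5556/1 = 0.5556
n/ν for Z = 0.7790/2 = 0.3895
Smallest n/ν is Z → limiting reagent.
n(A) = (1/2) × 0.7790 = 0.3895 mol
mass = 0.3895 × 211.90 = 82.54 g

82.54 g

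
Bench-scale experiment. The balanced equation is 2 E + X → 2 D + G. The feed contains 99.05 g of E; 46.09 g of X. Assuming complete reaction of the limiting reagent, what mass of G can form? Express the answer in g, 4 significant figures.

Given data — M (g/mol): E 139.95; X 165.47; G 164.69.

n(E) = 99.05 / 139.95 = 0.7078 mol
n(X) = 46.09 / 165.47 = 0.2785 mol
n/ν → E: 0.3539, X: 0.2785; X is limiting.
n(G) = (1/1) × 0.2785 = 0.2785 mol
mass = 0.2785 × 164.69 = 45.87 g

45.87 g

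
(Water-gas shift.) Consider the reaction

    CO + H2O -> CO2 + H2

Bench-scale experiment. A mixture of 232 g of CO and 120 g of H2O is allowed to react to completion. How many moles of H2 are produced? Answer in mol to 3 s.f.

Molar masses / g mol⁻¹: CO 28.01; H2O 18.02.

6.66 mol

n(CO) = 232.0 / 28.01 = 8.283 mol
n(H2O) = 120.0 / 18.02 = 6.659 mol
n/ν → CO: 8.283, H2O: 6.659; H2O is limiting.
n(H2) = (1/1) × 6.659 = 6.659 mol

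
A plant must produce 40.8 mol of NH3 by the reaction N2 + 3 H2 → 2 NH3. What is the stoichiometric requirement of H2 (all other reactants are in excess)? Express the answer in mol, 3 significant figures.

n(NH3) = 40.80 mol
n(H2) = (3/2) × 40.80 = 61.20 mol

61.2 mol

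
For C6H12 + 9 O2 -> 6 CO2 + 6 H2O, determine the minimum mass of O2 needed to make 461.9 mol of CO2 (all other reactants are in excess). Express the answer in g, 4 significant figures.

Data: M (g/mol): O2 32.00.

22170 g

n(CO2) = 461.9 mol
n(O2) = (9/6) × 461.9 = 692.9 mol
mass = 692.9 × 32.00 = 22170 g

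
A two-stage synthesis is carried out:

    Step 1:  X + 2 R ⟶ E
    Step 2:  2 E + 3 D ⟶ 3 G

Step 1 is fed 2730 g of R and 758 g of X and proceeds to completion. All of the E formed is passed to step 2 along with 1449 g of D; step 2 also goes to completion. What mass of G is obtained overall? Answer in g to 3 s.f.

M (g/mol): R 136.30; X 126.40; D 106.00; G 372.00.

3350 g

Step 1:
n(R) = 2730 / 136.30 = 20.03 mol
n(X) = 758.0 / 126.40 = 5.997 mol
n/ν for R = 20.03/2 = 10.02
n/ν for X = 5.997/1 = 5.997
Smallest n/ν is X → limiting reagent.
n(E) produced = (1/1) × 5.997 = 5.997 mol
Step 2:
n(E) available = 5.997 mol
n(D) = 1449 / 106.00 = 13.67 mol
n/ν for E = 5.997/2 = 2.999
n/ν for D = 13.67/3 = 4.557
Smallest n/ν is E → limiting reagent.
n(G) = (3/2) × 5.997 = 8.996 mol
mass = 8.996 × 372.00 = 3347 g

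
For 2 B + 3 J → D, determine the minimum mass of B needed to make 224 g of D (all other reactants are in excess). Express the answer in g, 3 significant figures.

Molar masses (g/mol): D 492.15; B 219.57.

200 g

n(D) = 224 / 492.15 = 0.4551 mol
n(B) = (2/1) × 0.4551 = 0.9102 mol
mass = 0.9102 × 219.57 = 199.9 g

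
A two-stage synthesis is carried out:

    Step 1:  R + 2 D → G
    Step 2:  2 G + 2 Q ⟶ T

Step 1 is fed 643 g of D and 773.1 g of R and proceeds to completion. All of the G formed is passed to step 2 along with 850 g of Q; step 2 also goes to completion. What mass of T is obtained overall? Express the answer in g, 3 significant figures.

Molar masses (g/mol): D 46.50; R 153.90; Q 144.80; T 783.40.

Step 1:
n(D) = 643.0 / 46.50 = 13.83 mol
n(R) = 773.1 / 153.90 = 5.023 mol
n/ν for D = 13.83/2 = 6.915
n/ν for R = 5.023/1 = 5.023
Smallest n/ν is R → limiting reagent.
n(G) produced = (1/1) × 5.023 = 5.023 mol
Step 2:
n(G) available = 5.023 mol
n(Q) = 850.0 / 144.80 = 5.870 mol
n/ν for G = 5.023/2 = 2.512
n/ν for Q = 5.870/2 = 2.935
Smallest n/ν is G → limiting reagent.
n(T) = (1/2) × 5.023 = 2.512 mol
mass = 2.512 × 783.40 = 1968 g

1970 g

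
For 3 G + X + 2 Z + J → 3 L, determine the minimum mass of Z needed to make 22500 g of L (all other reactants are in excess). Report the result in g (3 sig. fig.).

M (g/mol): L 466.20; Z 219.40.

n(L) = 22500 / 466.20 = 48.26 mol
n(Z) = (2/3) × 48.26 = 32.17 mol
mass = 32.17 × 219.40 = 7058 g

7060 g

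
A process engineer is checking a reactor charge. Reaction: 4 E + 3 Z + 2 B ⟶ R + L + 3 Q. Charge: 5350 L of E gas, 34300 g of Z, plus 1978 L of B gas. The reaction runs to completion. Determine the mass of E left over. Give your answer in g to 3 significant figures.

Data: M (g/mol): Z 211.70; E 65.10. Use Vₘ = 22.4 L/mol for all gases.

4050 g

n(E) = 5350 / 22.4 = 238.8 mol
n(Z) = 34300 / 211.70 = 162.0 mol
n(B) = 1978 / 22.4 = 88.30 mol
n/ν → E: 59.70, Z: 54.00, B: 44.15; B is limiting.
E consumed = (4/2) × 88.30 = 176.6 mol
E remaining = 238.8 − 176.6 = 62.20 mol
mass = 62.20 × 65.10 = 4049 g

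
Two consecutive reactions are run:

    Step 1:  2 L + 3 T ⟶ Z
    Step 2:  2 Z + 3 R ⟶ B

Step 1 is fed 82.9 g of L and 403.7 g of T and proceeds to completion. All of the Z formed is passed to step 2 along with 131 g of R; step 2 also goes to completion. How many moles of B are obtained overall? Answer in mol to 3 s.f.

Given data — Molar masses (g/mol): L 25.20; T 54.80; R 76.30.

0.572 mol

Step 1:
n(L) = 82.90 / 25.20 = 3.290 mol
n(T) = 403.7 / 54.80 = 7.367 mol
n/ν → L: 1.645, T: 2.456; L is limiting.
n(Z) produced = (1/2) × 3.290 = 1.645 mol
Step 2:
n(Z) available = 1.645 mol
n(R) = 131.0 / 76.30 = 1.717 mol
n/ν → Z: 0.8225, R: 0.5723; R is limiting.
n(B) = (1/3) × 1.717 = 0.5723 mol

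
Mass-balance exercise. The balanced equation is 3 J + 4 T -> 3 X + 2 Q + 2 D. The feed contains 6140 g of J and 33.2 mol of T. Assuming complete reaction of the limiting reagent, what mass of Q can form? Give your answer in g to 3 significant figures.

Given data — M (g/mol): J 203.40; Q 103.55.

1720 g

n(J) = 6140 / 203.40 = 30.19 mol
n(T) = 33.20 mol
n/ν for J = 30.19/3 = 10.06
n/ν for T = 33.20/4 = 8.300
Smallest n/ν is T → limiting reagent.
n(Q) = (2/4) × 33.20 = 16.60 mol
mass = 16.60 × 103.55 = 1719 g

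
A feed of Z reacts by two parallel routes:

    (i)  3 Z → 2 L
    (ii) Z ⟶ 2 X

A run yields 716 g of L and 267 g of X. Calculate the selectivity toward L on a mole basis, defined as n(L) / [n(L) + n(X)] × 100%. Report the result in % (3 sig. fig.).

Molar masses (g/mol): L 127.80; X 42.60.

n(L) = 716 / 127.80 = 5.603 mol
n(X) = 267 / 42.60 = 6.268 mol
selectivity = 5.603/(5.603+6.268) × 100 = 47.20 %

47.2 %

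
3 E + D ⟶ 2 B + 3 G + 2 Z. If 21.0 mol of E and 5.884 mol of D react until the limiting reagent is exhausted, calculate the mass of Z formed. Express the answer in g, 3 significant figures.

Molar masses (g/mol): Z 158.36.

1860 g

n(E) = 21.00 mol
n(D) = 5.884 mol
n/ν for E = 21.00/3 = 7.000
n/ν for D = 5.884/1 = 5.884
Smallest n/ν is D → limiting reagent.
n(Z) = (2/1) × 5.884 = 11.77 mol
mass = 11.77 × 158.36 = 1864 g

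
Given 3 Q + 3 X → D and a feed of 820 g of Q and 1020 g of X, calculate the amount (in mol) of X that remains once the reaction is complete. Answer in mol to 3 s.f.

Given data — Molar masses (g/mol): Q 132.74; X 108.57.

3.22 mol

n(Q) = 820.0 / 132.74 = 6.177 mol
n(X) = 1020 / 108.57 = 9.395 mol
n/ν for Q = 6.177/3 = 2.059
n/ν for X = 9.395/3 = 3.132
Smallest n/ν is Q → limiting reagent.
X consumed = (3/3) × 6.177 = 6.177 mol
X remaining = 9.395 − 6.177 = 3.218 mol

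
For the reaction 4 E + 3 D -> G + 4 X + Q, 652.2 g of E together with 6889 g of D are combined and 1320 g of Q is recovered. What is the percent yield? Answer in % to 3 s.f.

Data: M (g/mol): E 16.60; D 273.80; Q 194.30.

n(E) = 652.2 / 16.60 = 39.29 mol
n(D) = 6889 / 273.80 = 25.16 mol
n/ν → E: 9.823, D: 8.387; D is limiting.
theoretical n(Q) = (1/3) × 25.16 = 8.387 mol → 1630 g
% yield = 1320 / 1630 × 100 = 80.98 %

81.0 %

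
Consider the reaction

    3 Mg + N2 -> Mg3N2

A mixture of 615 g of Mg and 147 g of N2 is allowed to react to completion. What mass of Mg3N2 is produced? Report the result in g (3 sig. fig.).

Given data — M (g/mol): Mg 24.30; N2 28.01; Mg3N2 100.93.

n(Mg) = 615.0 / 24.30 = 25.31 mol
n(N2) = 147.0 / 28.01 = 5.248 mol
n/ν → Mg: 8.437, N2: 5.248; N2 is limiting.
n(Mg3N2) = (1/1) × 5.248 = 5.248 mol
mass = 5.248 × 100.93 = 529.7 g

530 g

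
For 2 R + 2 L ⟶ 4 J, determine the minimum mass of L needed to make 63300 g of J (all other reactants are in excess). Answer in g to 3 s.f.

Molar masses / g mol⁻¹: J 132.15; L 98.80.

23700 g

n(J) = 63300 / 132.15 = 479.0 mol
n(L) = (2/4) × 479.0 = 239.5 mol
mass = 239.5 × 98.80 = 23660 g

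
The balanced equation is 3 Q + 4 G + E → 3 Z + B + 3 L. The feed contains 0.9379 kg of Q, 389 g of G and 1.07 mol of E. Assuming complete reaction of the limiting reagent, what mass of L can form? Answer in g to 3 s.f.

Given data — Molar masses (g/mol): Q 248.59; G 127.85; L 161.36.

n(Q) = 0.9379×1000 / 248.59 = 3.773 mol
n(G) = 389.0 / 127.85 = 3.043 mol
n(E) = 1.070 mol
n/ν → Q: 1.258, G: 0.7608, E: 1.070; G is limiting.
n(L) = (3/4) × 3.043 = 2.282 mol
mass = 2.282 × 161.36 = 368.2 g

368 g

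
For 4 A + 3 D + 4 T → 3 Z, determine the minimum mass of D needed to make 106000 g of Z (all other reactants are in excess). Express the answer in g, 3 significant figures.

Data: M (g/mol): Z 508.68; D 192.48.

40100 g

n(Z) = 106000 / 508.68 = 208.4 mol
n(D) = (3/3) × 208.4 = 208.4 mol
mass = 208.4 × 192.48 = 40110 g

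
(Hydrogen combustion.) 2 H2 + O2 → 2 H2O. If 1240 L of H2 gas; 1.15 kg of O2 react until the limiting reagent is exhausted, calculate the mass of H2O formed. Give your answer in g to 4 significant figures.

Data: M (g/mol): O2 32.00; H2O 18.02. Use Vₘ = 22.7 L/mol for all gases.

n(H2) = 1240 / 22.7 = 54.63 mol
n(O2) = 1.150×1000 / 32.00 = 35.94 mol
n/ν for H2 = 54.63/2 = 27.32
n/ν for O2 = 35.94/1 = 35.94
Smallest n/ν is H2 → limiting reagent.
n(H2O) = (2/2) × 54.63 = 54.63 mol
mass = 54.63 × 18.02 = 984.4 g

984.4 g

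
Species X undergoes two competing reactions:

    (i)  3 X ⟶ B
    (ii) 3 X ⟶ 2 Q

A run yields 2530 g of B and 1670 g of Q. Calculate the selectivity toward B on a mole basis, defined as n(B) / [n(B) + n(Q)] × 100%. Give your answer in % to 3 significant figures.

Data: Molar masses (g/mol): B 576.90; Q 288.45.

n(B) = 2530 / 576.90 = 4.386 mol
n(Q) = 1670 / 288.45 = 5.790 mol
selectivity = 4.386/(4.386+5.790) × 100 = 43.10 %

43.1 %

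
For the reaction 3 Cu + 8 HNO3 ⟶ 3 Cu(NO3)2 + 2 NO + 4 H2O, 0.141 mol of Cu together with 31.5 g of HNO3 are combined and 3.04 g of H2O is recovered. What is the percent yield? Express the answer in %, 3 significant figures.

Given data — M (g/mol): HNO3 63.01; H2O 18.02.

n(Cu) = 0.1410 mol
n(HNO3) = 31.50 / 63.01 = 0.4999 mol
n/ν for Cu = 0.1410/3 = 0.04700
n/ν for HNO3 = 0.4999/8 = 0.06249
Smallest n/ν is Cu → limiting reagent.
theoretical n(H2O) = (4/3) × 0.1410 = 0.1880 mol → 3.388 g
% yield = 3.04 / 3.388 × 100 = 89.73 %

89.7 %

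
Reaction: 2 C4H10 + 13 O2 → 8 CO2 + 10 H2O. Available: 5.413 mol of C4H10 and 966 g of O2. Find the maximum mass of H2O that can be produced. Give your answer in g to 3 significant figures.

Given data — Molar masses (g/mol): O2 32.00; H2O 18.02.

n(C4H10) = 5.413 mol
n(O2) = 966.0 / 32.00 = 30.19 mol
n/ν for C4H10 = 5.413/2 = 2.707
n/ν for O2 = 30.19/13 = 2.322
Smallest n/ν is O2 → limiting reagent.
n(H2O) = (10/13) × 30.19 = 23.22 mol
mass = 23.22 × 18.02 = 418.4 g

418 g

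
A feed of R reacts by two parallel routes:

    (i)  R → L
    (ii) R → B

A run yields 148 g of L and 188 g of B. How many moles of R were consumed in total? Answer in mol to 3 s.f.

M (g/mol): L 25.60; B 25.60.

13.1 mol

n(L) = 148 / 25.60 = 5.781 mol
n(B) = 188 / 25.60 = 7.344 mol
n(R) via (i) = (1/1)×5.781 = 5.781 mol
n(R) via (ii) = (1/1)×7.344 = 7.344 mol
total n(R) = 5.781 + 7.344 = 13.13 mol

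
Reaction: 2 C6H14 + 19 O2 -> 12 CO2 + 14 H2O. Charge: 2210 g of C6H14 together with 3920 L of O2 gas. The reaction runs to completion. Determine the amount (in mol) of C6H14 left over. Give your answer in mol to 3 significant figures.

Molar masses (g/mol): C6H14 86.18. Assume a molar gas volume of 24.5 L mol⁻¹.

n(C6H14) = 2210 / 86.18 = 25.64 mol
n(O2) = 3920 / 24.5 = 160.0 mol
n/ν → C6H14: 12.82, O2: 8.421; O2 is limiting.
C6H14 consumed = (2/19) × 160.0 = 16.84 mol
C6H14 remaining = 25.64 − 16.84 = 8.800 mol

8.80 mol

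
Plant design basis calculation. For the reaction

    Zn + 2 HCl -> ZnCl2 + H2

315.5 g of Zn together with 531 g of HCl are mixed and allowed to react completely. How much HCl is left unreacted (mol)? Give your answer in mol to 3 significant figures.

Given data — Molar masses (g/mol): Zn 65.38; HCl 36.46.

n(Zn) = 315.5 / 65.38 = 4.826 mol
n(HCl) = 531.0 / 36.46 = 14.56 mol
n/ν → Zn: 4.826, HCl: 7.280; Zn is limiting.
HCl consumed = (2/1) × 4.826 = 9.652 mol
HCl remaining = 14.56 − 9.652 = 4.908 mol

4.91 mol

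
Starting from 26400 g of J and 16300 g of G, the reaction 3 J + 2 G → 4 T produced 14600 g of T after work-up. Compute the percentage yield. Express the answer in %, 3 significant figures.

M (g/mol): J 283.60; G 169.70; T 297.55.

n(J) = 26400 / 283.60 = 93.09 mol
n(G) = 16300 / 169.70 = 96.05 mol
n/ν → J: 31.03, G: 48.03; J is limiting.
theoretical n(T) = (4/3) × 93.09 = 124.1 mol → 36930 g
% yield = 14600 / 36930 × 100 = 39.53 %

39.5 %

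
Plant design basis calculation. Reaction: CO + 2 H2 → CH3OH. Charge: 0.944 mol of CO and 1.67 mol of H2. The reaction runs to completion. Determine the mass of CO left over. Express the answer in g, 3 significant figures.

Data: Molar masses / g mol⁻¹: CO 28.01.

n(CO) = 0.9440 mol
n(H2) = 1.670 mol
n/ν for CO = 0.9440/1 = 0.9440
n/ν for H2 = 1.670/2 = 0.8350
Smallest n/ν is H2 → limiting reagent.
CO consumed = (1/2) × 1.670 = 0.8350 mol
CO remaining = 0.9440 − 0.8350 = 0.1090 mol
mass = 0.1090 × 28.01 = 3.053 g

3.05 g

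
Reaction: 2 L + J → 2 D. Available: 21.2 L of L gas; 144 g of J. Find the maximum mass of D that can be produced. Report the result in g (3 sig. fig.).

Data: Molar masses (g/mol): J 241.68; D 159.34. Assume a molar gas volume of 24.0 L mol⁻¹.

n(L) = 21.20 / 24.0 = 0.8833 mol
n(J) = 144.0 / 241.68 = 0.5958 mol
n/ν → L: 0.4417, J: 0.5958; L is limiting.
n(D) = (2/2) × 0.8833 = 0.8833 mol
mass = 0.8833 × 159.34 = 140.7 g

141 g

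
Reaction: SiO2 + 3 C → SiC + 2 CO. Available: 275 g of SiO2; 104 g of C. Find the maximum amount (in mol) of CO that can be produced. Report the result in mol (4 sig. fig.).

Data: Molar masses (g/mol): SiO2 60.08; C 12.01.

n(SiO2) = 275.0 / 60.08 = 4.577 mol
n(C) = 104.0 / 12.01 = 8.659 mol
n/ν for SiO2 = 4.577/1 = 4.577
n/ν for C = 8.659/3 = 2.886
Smallest n/ν is C → limiting reagent.
n(CO) = (2/3) × 8.659 = 5.773 mol

5.773 mol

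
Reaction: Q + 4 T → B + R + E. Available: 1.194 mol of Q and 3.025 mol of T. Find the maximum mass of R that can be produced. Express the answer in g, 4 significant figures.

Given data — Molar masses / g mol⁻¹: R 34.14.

25.82 g

n(Q) = 1.194 mol
n(T) = 3.025 mol
n/ν for Q = 1.194/1 = 1.194
n/ν for T = 3.025/4 = 0.7563
Smallest n/ν is T → limiting reagent.
n(R) = (1/4) × 3.025 = 0.7563 mol
mass = 0.7563 × 34.14 = 25.82 g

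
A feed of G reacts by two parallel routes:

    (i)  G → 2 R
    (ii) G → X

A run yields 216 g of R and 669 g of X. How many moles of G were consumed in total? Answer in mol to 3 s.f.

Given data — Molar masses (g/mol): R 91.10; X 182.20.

n(R) = 216 / 91.10 = 2.371 mol
n(X) = 669 / 182.20 = 3.672 mol
n(G) via (i) = (1/2)×2.371 = 1.186 mol
n(G) via (ii) = (1/1)×3.672 = 3.672 mol
total n(G) = 1.186 + 3.672 = 4.858 mol

4.86 mol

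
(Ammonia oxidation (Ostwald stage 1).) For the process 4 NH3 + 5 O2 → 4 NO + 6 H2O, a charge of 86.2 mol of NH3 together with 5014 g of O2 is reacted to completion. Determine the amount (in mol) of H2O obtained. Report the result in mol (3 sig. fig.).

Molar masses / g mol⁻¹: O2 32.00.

129 mol

n(NH3) = 86.20 mol
n(O2) = 5014 / 32.00 = 156.7 mol
n/ν for NH3 = 86.20/4 = 21.55
n/ν for O2 = 156.7/5 = 31.34
Smallest n/ν is NH3 → limiting reagent.
n(H2O) = (6/4) × 86.20 = 129.3 mol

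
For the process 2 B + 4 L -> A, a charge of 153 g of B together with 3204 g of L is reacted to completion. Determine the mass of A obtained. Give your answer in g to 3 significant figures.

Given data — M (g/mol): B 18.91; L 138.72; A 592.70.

n(B) = 153.0 / 18.91 = 8.091 mol
n(L) = 3204 / 138.72 = 23.10 mol
n/ν → B: 4.046, L: 5.775; B is limiting.
n(A) = (1/2) × 8.091 = 4.046 mol
mass = 4.046 × 592.70 = 2398 g

2400 g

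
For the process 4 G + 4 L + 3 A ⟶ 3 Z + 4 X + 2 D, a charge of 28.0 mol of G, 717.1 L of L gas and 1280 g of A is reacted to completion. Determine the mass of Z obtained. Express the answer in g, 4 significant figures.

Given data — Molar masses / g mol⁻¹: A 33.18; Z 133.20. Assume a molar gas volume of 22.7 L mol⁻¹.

n(G) = 28.00 mol
n(L) = 717.1 / 22.7 = 31.59 mol
n(A) = 1280 / 33.18 = 38.58 mol
n/ν for G = 28.00/4 = 7.000
n/ν for L = 31.59/4 = 7.898
n/ν for A = 38.58/3 = 12.86
Smallest n/ν is G → limiting reagent.
n(Z) = (3/4) × 28.00 = 21.00 mol
mass = 21.00 × 133.20 = 2797 g

2797 g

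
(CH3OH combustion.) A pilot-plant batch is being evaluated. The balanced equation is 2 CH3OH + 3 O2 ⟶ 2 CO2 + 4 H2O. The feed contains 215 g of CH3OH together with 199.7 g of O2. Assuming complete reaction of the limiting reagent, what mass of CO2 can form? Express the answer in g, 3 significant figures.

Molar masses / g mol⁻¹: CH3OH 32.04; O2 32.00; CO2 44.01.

183 g

n(CH3OH) = 215.0 / 32.04 = 6.710 mol
n(O2) = 199.7 / 32.00 = 6.241 mol
n/ν for CH3OH = 6.710/2 = 3.355
n/ν for O2 = 6.241/3 = 2.080
Smallest n/ν is O2 → limiting reagent.
n(CO2) = (2/3) × 6.241 = 4.161 mol
mass = 4.161 × 44.01 = 183.1 g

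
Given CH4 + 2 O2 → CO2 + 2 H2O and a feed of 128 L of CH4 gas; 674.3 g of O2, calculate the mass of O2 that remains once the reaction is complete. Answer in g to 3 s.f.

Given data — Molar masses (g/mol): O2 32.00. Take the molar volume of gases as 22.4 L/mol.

n(CH4) = 128.0 / 22.4 = 5.714 mol
n(O2) = 674.3 / 32.00 = 21.07 mol
n/ν for CH4 = 5.714/1 = 5.714
n/ν for O2 = 21.07/2 = 10.54
Smallest n/ν is CH4 → limiting reagent.
O2 consumed = (2/1) × 5.714 = 11.43 mol
O2 remaining = 21.07 − 11.43 = 9.640 mol
mass = 9.640 × 32.00 = 308.5 g

309 g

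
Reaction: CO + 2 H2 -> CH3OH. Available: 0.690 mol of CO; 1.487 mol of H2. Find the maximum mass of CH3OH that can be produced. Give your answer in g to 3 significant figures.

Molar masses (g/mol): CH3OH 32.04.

22.1 g

n(CO) = 0.6900 mol
n(H2) = 1.487 mol
n/ν for CO = 0.6900/1 = 0.6900
n/ν for H2 = 1.487/2 = 0.7435
Smallest n/ν is CO → limiting reagent.
n(CH3OH) = (1/1) × 0.6900 = 0.6900 mol
mass = 0.6900 × 32.04 = 22.11 g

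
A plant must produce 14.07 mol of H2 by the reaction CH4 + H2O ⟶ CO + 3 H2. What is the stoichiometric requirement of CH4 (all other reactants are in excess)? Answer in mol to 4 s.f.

n(H2) = 14.07 mol
n(CH4) = (1/3) × 14.07 = 4.690 mol

4.690 mol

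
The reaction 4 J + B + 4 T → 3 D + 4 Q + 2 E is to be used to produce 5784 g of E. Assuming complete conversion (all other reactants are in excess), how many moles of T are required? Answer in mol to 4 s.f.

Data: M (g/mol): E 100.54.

115.1 mol

n(E) = 5784 / 100.54 = 57.53 mol
n(T) = (4/2) × 57.53 = 115.1 mol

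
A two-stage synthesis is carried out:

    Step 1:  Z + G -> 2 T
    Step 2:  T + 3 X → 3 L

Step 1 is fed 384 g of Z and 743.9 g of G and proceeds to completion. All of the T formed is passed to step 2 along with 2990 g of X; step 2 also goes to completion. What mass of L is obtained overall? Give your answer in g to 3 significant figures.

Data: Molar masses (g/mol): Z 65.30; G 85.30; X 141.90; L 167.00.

3520 g

Step 1:
n(Z) = 384.0 / 65.30 = 5.881 mol
n(G) = 743.9 / 85.30 = 8.721 mol
n/ν for Z = 5.881/1 = 5.881
n/ν for G = 8.721/1 = 8.721
Smallest n/ν is Z → limiting reagent.
n(T) produced = (2/1) × 5.881 = 11.76 mol
Step 2:
n(T) available = 11.76 mol
n(X) = 2990 / 141.90 = 21.07 mol
n/ν for T = 11.76/1 = 11.76
n/ν for X = 21.07/3 = 7.023
Smallest n/ν is X → limiting reagent.
n(L) = (3/3) × 21.07 = 21.07 mol
mass = 21.07 × 167.00 = 3519 g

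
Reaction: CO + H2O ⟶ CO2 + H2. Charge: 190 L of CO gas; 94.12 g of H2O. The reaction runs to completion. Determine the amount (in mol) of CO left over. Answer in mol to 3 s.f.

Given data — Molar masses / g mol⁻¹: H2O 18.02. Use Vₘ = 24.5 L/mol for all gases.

n(CO) = 190.0 / 24.5 = 7.755 mol
n(H2O) = 94.12 / 18.02 = 5.223 mol
n/ν for CO = 7.755/1 = 7.755
n/ν for H2O = 5.223/1 = 5.223
Smallest n/ν is H2O → limiting reagent.
CO consumed = (1/1) × 5.223 = 5.223 mol
CO remaining = 7.755 − 5.223 = 2.532 mol

2.53 mol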